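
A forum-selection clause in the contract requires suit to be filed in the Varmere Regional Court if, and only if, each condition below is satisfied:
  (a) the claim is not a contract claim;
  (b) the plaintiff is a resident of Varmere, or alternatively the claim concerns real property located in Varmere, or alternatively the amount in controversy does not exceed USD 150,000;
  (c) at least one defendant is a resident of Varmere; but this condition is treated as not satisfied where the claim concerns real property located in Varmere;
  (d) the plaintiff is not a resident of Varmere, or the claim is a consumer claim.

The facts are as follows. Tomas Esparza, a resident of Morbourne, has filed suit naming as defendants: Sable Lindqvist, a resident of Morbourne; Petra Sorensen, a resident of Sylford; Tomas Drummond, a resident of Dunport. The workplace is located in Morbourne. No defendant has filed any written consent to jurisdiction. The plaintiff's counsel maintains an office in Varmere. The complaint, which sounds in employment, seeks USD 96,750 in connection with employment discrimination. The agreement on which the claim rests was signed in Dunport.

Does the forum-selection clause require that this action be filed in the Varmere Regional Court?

No

The Varmere Regional Court:
  (a) The claim is an employment claim, not a contract claim. Satisfied.
  (b) The amount in controversy is 96,750 dollars, within the USD 150,000 ceiling, which satisfies one of the alternatives. Condition met.
  (c) No defendant resides in Varmere (they reside in Morbourne, Sylford, Dunport). Fails.
  (d) The plaintiff resides in Morbourne, which is not Varmere, which satisfies one of the alternatives. Condition met.
  → Forum clause is not triggered.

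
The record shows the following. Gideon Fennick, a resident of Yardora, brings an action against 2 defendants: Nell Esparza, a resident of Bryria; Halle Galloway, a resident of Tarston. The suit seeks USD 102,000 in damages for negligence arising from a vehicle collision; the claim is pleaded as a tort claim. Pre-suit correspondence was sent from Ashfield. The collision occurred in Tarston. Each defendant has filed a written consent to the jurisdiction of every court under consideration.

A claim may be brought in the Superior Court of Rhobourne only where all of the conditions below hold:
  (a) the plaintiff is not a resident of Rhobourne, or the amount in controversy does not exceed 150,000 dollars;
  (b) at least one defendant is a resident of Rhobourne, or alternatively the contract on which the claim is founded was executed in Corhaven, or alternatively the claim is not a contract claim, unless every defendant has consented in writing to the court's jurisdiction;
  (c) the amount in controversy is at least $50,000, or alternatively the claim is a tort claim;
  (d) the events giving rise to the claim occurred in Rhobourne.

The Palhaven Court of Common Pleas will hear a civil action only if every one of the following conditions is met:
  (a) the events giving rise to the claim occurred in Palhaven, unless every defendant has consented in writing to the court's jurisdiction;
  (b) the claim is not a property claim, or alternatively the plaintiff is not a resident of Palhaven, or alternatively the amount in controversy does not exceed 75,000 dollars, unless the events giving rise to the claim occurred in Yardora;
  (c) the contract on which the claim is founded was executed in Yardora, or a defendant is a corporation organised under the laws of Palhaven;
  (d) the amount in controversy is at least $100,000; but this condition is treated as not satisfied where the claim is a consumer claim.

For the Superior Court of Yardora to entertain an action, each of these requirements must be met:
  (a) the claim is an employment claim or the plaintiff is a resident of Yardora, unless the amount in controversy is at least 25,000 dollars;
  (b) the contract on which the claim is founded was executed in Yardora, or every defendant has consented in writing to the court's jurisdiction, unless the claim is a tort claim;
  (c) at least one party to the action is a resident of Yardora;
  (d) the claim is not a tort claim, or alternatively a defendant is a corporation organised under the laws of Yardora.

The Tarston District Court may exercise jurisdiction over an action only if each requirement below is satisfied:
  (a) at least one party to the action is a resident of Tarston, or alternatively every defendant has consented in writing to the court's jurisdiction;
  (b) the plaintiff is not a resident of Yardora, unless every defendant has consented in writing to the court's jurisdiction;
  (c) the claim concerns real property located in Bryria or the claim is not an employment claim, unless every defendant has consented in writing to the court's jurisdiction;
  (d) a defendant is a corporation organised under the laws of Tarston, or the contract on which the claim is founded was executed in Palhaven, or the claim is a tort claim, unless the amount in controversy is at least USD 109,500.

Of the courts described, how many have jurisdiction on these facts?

The Superior Court of Rhobourne:
  (a) The plaintiff resides in Yardora, which is not Rhobourne — that alternative is enough. Condition met.
  (b) The claim is a tort claim, not a contract claim, which satisfies one of the alternatives. Met.
  (c) The amount in controversy is USD 102,000, which meets the USD 50,000 floor, which satisfies one of the alternatives. Satisfied.
  (d) The operative events occurred in Tarston, not Rhobourne. Fails.
  → The court lacks jurisdiction.
The Palhaven Court of Common Pleas:
  (a) The operative events occurred in Tarston, not Palhaven. However, every defendant has filed written consent, so the 'unless' proviso supplies this condition. Condition met.
  (b) The claim is a tort claim, not a property claim, so one alternative holds. Condition met.
  (c) No contract (and hence no place of execution) is alleged; no defendant is a corporation — no alternative holds. Not satisfied.
  (d) The amount in controversy is $102,000, which meets the $100,000 floor. The carve-out does not apply: the claim is a tort claim, not a consumer claim. Condition met.
  → No jurisdiction.
The Superior Court of Yardora:
  (a) The plaintiff resides in Yardora, so this disjunct is met. Met.
  (b) Every defendant has filed written consent, so this disjunct is met. Condition met.
  (c) Gideon Fennick resides in Yardora. Met.
  (d) The claim is a tort claim; no defendant is a corporation — every alternative fails. Condition not met.
  → At least one condition fails; no jurisdiction.
The Tarston District Court:
  (a) Halle Galloway resides in Tarston, so this disjunct is met. Satisfied.
  (b) The plaintiff resides in Yardora. But every defendant has filed written consent, and the 'unless' clause therefore excuses the requirement. Condition met.
  (c) The claim is a tort claim, not an employment claim, so one alternative holds. Satisfied.
  (d) The claim is a tort claim — that alternative is enough. Satisfied.
  → Jurisdiction lies.
Courts with jurisdiction: the Tarston District Court — 1 in total.

1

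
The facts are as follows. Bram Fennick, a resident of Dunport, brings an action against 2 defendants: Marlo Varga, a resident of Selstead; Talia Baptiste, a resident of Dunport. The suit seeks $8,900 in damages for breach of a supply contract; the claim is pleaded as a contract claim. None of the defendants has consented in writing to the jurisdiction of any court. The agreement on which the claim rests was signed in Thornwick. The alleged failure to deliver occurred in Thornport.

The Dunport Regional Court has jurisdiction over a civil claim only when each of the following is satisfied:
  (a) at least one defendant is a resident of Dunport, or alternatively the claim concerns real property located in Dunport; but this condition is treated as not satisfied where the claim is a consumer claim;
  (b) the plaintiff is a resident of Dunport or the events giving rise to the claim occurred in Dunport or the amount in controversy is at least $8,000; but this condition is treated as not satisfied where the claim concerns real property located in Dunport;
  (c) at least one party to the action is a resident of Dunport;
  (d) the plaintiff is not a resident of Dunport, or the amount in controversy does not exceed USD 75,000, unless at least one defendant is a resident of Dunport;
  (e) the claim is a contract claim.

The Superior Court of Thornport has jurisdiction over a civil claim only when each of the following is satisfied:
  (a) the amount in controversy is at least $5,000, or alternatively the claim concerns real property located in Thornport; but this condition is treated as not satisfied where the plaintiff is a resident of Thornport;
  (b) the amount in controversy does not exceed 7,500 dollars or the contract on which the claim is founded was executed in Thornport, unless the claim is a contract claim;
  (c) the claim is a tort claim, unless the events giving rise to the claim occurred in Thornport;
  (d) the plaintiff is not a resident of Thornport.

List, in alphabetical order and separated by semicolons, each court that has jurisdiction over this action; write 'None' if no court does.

The Dunport Regional Court:
  (a) Talia Baptiste resides in Dunport, which satisfies one of the alternatives. And the carve-out is inapplicable — the claim is a contract claim, not a consumer claim. Satisfied.
  (b) The plaintiff resides in Dunport, so this disjunct is met. The exception is not triggered, since the claim does not concern real property. Met.
  (c) Bram Fennick resides in Dunport. Condition met.
  (d) The amount in controversy is 8,900 dollars, within the USD 75,000 ceiling, so one alternative holds. Satisfied.
  (e) The claim is a contract claim. Satisfied.
  → The court has jurisdiction.
The Superior Court of Thornport:
  (a) The amount in controversy is 8,900 dollars, which meets the USD 5,000 floor, so this disjunct is met. And the carve-out is inapplicable — the plaintiff resides in Dunport, not Thornport. Condition met.
  (b) The amount in controversy is 8,900 dollars, above the USD 7,500 ceiling; the contract was executed in Thornwick, not Thornport — none of the alternatives is met. The proviso rescues it, though: the claim is a contract claim. Condition met.
  (c) The claim is a contract claim, not a tort claim. The proviso rescues it, though: the operative events occurred in Thornport. Condition met.
  (d) The plaintiff resides in Dunport, which is not Thornport. Condition met.
  → All conditions met; jurisdiction exists.

the Dunport Regional Court; the Superior Court of Thornport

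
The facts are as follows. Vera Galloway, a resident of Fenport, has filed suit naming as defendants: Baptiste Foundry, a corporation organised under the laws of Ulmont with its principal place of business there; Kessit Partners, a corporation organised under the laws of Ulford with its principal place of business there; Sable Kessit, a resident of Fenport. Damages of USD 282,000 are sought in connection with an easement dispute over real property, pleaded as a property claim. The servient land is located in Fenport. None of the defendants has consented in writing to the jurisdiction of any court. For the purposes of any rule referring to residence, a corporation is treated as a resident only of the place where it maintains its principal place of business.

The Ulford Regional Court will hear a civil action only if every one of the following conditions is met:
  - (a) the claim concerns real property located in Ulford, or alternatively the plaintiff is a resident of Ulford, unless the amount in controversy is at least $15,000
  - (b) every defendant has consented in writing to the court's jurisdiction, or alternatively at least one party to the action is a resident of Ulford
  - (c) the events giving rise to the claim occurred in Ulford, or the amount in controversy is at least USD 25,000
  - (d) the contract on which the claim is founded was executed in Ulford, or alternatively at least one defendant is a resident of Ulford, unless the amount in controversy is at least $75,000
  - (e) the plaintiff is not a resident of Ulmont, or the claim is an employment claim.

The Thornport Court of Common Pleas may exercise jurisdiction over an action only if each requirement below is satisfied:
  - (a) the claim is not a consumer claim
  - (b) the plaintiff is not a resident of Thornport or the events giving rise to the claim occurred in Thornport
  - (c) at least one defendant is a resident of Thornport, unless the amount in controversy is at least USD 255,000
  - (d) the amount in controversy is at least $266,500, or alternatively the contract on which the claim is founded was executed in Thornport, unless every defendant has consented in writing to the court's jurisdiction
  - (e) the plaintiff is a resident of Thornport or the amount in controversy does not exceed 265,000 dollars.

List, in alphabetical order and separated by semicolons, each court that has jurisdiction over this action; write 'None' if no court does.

the Ulford Regional Court

The Ulford Regional Court:
  (a) The property lies in Fenport, not Ulford; the plaintiff resides in Fenport, not Ulford — every alternative fails. However, the amount in controversy is 282,000 dollars, which meets the USD 15,000 floor, so the 'unless' proviso supplies this condition. Condition met.
  (b) Kessit Partners resides in Ulford — that alternative is enough. Satisfied.
  (c) The amount in controversy is 282,000 dollars, which meets the $25,000 floor — that alternative is enough. Condition met.
  (d) Kessit Partners resides in Ulford — that alternative is enough. Met.
  (e) The plaintiff resides in Fenport, which is not Ulmont, which satisfies one of the alternatives. Condition met.
  → Every requirement is satisfied — jurisdiction.
The Thornport Court of Common Pleas:
  (a) The claim is a property claim, not a consumer claim. Condition met.
  (b) The plaintiff resides in Fenport, which is not Thornport, so this disjunct is met. Met.
  (c) No defendant resides in Thornport (they reside in Ulmont, Ulford, Fenport). However, the amount in controversy is 282,000 dollars, which meets the USD 255,000 floor, so the 'unless' proviso supplies this condition. Satisfied.
  (d) The amount in controversy is USD 282,000, which meets the USD 266,500 floor — that alternative is enough. Met.
  (e) The plaintiff resides in Fenport, not Thornport; the amount in controversy is $282,000, above the 265,000 dollars ceiling — none of the alternatives is met. Condition not met.
  → No jurisdiction.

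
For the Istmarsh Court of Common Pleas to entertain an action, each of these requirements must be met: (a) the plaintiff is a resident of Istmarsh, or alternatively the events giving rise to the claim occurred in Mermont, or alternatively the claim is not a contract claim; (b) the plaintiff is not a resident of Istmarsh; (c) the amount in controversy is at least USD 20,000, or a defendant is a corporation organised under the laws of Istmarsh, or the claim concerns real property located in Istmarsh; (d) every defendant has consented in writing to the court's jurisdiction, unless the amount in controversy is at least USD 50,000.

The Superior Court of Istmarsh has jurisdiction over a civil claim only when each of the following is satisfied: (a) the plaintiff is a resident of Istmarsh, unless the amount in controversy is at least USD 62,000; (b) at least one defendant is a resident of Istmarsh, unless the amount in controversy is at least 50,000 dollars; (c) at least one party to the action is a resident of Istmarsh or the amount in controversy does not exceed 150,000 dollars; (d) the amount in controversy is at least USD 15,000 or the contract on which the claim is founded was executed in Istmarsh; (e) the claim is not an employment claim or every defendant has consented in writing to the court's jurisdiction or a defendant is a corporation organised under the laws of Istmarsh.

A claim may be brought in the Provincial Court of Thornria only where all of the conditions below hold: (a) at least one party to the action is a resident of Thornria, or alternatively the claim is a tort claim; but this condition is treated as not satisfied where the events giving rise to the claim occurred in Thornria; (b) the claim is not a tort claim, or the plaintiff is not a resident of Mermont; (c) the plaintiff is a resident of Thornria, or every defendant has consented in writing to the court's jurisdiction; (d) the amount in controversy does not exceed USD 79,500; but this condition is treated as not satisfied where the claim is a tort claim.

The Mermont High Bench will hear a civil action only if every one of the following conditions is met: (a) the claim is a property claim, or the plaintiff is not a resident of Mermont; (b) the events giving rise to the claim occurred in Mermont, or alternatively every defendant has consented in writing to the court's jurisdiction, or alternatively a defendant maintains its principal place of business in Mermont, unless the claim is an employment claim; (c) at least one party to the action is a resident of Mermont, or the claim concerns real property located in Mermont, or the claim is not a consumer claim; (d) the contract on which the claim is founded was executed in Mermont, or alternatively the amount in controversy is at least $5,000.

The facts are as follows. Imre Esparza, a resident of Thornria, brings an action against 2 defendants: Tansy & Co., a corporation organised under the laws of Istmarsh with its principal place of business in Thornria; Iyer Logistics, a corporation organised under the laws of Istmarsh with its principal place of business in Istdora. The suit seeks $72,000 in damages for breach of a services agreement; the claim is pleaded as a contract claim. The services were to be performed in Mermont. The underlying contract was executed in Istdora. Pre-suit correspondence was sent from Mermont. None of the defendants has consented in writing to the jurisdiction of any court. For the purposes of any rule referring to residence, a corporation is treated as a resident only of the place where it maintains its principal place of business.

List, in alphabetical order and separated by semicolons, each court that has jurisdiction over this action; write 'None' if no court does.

the Istmarsh Court of Common Pleas; the Mermont High Bench; the Provincial Court of Thornria; the Superior Court of Istmarsh

The Istmarsh Court of Common Pleas:
  (a) The operative events occurred in Mermont, so one alternative holds. Met.
  (b) The plaintiff resides in Thornria, which is not Istmarsh. Satisfied.
  (c) The amount in controversy is 72,000 dollars, which meets the USD 20,000 floor, so this disjunct is met. Met.
  (d) No such written consent has been filed. But the amount in controversy is $72,000, which meets the $50,000 floor, and the 'unless' clause therefore excuses the requirement. Satisfied.
  → Jurisdiction lies.
The Superior Court of Istmarsh:
  (a) The plaintiff resides in Thornria, not Istmarsh. But the amount in controversy is USD 72,000, which meets the 62,000 dollars floor, and the 'unless' clause therefore excuses the requirement. Met.
  (b) No defendant resides in Istmarsh (they reside in Thornria, Istdora). However, the amount in controversy is $72,000, which meets the 50,000 dollars floor, so the 'unless' proviso supplies this condition. Satisfied.
  (c) The amount in controversy is $72,000, within the USD 150,000 ceiling, which satisfies one of the alternatives. Met.
  (d) The amount in controversy is 72,000 dollars, which meets the $15,000 floor, which satisfies one of the alternatives. Satisfied.
  (e) The claim is a contract claim, not an employment claim, so this disjunct is met. Condition met.
  → Every requirement is satisfied — jurisdiction.
The Provincial Court of Thornria:
  (a) Imre Esparza resides in Thornria, which satisfies one of the alternatives. And the carve-out is inapplicable — the operative events occurred in Mermont, not Thornria. Met.
  (b) The claim is a contract claim, not a tort claim, which satisfies one of the alternatives. Condition met.
  (c) The plaintiff resides in Thornria, which satisfies one of the alternatives. Condition met.
  (d) The amount in controversy is USD 72,000, within the 79,500 dollars ceiling. And the carve-out is inapplicable — the claim is a contract claim, not a tort claim. Condition met.
  → All conditions met; jurisdiction exists.
The Mermont High Bench:
  (a) The plaintiff resides in Thornria, which is not Mermont, so this disjunct is met. Satisfied.
  (b) The operative events occurred in Mermont — that alternative is enough. Condition met.
  (c) The claim is a contract claim, not a consumer claim, so this disjunct is met. Satisfied.
  (d) The amount in controversy is 72,000 dollars, which meets the USD 5,000 floor, which satisfies one of the alternatives. Met.
  → Every requirement is satisfied — jurisdiction.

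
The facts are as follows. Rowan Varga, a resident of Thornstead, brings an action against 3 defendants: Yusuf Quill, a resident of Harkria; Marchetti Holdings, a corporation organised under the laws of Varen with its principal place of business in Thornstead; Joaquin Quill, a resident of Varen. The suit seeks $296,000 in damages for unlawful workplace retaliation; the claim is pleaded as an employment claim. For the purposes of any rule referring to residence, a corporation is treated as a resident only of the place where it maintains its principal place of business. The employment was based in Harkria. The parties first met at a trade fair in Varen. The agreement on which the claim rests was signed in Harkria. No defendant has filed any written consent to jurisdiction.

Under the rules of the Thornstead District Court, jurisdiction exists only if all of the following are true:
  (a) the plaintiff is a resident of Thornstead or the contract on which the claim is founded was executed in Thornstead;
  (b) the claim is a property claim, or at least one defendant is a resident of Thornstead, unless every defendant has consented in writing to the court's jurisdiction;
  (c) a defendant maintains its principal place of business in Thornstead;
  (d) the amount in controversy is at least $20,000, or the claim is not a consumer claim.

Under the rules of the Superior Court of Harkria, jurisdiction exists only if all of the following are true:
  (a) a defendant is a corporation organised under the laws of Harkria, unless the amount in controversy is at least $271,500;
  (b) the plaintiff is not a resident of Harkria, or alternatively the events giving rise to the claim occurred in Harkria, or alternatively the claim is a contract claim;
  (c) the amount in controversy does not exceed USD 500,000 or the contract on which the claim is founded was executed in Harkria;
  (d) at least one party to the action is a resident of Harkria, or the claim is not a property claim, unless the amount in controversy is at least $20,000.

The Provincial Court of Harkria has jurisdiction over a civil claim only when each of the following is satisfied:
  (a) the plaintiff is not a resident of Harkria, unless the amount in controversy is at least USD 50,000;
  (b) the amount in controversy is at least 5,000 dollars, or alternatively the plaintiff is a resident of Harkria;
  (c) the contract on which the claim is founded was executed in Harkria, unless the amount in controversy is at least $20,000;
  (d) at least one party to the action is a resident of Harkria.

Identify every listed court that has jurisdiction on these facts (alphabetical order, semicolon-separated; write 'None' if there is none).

The Thornstead District Court:
  (a) The plaintiff resides in Thornstead, so this disjunct is met. Met.
  (b) Marchetti Holdings resides in Thornstead, so this disjunct is met. Satisfied.
  (c) Marchetti Holdings has its principal place of business in Thornstead. Met.
  (d) The amount in controversy is $296,000, which meets the $20,000 floor, so this disjunct is met. Satisfied.
  → All conditions met; jurisdiction exists.
The Superior Court of Harkria:
  (a) The corporate defendant(s) are organised in Varen, not Harkria. But the amount in controversy is $296,000, which meets the USD 271,500 floor, and the 'unless' clause therefore excuses the requirement. Satisfied.
  (b) The plaintiff resides in Thornstead, which is not Harkria — that alternative is enough. Met.
  (c) The amount in controversy is USD 296,000, within the $500,000 ceiling — that alternative is enough. Satisfied.
  (d) Yusuf Quill resides in Harkria — that alternative is enough. Satisfied.
  → All conditions met; jurisdiction exists.
The Provincial Court of Harkria:
  (a) The plaintiff resides in Thornstead, which is not Harkria. Condition met.
  (b) The amount in controversy is 296,000 dollars, which meets the $5,000 floor, so this disjunct is met. Met.
  (c) The contract was executed in Harkria. Met.
  (d) Yusuf Quill resides in Harkria. Met.
  → The court has jurisdiction.

the Provincial Court of Harkria; the Superior Court of Harkria; the Thornstead District Court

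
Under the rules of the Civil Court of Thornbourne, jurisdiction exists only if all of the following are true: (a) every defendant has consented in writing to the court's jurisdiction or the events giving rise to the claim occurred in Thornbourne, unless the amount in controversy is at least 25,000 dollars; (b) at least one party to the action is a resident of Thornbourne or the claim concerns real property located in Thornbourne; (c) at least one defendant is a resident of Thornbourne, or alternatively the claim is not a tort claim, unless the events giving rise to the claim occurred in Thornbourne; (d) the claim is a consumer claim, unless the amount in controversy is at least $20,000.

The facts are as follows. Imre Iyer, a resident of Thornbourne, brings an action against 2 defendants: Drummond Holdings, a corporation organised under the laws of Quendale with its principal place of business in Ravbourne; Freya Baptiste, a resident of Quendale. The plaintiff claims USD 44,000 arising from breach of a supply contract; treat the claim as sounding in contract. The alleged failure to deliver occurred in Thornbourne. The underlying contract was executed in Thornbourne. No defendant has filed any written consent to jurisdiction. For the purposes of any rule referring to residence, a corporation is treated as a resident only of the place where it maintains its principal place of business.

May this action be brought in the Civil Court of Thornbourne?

The Civil Court of Thornbourne:
  (a) The operative events occurred in Thornbourne, which satisfies one of the alternatives. Satisfied.
  (b) Imre Iyer resides in Thornbourne — that alternative is enough. Met.
  (c) The claim is a contract claim, not a tort claim, so this disjunct is met. Condition met.
  (d) The claim is a contract claim, not a consumer claim. But the amount in controversy is $44,000, which meets the 20,000 dollars floor, and the 'unless' clause therefore excuses the requirement. Met.
  → All conditions met; jurisdiction exists.

Yes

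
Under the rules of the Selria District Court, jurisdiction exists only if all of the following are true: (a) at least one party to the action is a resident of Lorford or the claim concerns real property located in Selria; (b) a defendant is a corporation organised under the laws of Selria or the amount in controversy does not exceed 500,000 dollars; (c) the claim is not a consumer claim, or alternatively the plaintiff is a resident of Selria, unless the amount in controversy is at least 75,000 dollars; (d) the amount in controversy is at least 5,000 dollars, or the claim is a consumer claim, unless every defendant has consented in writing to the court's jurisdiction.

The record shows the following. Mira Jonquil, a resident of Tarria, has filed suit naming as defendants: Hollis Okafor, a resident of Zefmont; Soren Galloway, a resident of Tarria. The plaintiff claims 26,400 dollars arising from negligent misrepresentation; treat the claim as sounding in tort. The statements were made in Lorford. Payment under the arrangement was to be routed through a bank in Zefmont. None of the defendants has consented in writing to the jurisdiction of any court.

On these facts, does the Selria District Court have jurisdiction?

The Selria District Court:
  (a) No party resides in Lorford; the claim does not concern real property — no alternative holds. Fails.
  (b) The amount in controversy is 26,400 dollars, within the 500,000 dollars ceiling, so this disjunct is met. Satisfied.
  (c) The claim is a tort claim, not a consumer claim, so this disjunct is met. Met.
  (d) The amount in controversy is 26,400 dollars, which meets the $5,000 floor, so one alternative holds. Condition met.
  → Not every requirement is met — no jurisdiction.

No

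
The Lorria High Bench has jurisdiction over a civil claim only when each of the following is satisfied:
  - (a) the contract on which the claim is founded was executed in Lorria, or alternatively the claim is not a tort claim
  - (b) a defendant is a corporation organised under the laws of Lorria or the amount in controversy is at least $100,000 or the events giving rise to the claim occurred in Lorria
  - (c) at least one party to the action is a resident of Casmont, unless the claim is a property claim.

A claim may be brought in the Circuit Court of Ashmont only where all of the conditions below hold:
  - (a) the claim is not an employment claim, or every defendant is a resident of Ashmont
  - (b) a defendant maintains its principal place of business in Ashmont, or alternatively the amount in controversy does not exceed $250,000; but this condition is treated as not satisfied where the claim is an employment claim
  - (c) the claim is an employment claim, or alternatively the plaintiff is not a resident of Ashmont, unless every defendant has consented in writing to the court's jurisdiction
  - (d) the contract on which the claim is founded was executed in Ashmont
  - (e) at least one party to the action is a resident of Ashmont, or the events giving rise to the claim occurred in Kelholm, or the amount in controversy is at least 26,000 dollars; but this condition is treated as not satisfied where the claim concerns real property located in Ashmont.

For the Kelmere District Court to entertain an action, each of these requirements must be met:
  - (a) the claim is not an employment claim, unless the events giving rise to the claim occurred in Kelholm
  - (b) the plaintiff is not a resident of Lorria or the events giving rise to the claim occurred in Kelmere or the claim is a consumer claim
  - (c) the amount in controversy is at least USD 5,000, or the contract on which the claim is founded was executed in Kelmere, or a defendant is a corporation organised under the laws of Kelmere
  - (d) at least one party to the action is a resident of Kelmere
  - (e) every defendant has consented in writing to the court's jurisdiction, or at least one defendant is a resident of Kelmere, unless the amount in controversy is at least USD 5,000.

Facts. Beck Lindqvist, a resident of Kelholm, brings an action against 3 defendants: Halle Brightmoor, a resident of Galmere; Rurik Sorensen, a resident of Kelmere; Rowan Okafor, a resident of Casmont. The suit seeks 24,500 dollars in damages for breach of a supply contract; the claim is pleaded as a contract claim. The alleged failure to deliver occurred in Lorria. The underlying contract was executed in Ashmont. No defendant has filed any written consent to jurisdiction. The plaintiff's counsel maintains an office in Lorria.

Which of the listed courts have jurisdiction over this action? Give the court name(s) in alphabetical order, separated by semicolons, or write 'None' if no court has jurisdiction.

the Kelmere District Court; the Lorria High Bench

The Lorria High Bench:
  (a) The claim is a contract claim, not a tort claim, so one alternative holds. Satisfied.
  (b) The operative events occurred in Lorria — that alternative is enough. Met.
  (c) Rowan Okafor resides in Casmont. Met.
  → Jurisdiction lies.
The Circuit Court of Ashmont:
  (a) The claim is a contract claim, not an employment claim, which satisfies one of the alternatives. Satisfied.
  (b) The amount in controversy is USD 24,500, within the $250,000 ceiling, which satisfies one of the alternatives. The exception is not triggered, since the claim is a contract claim, not an employment claim. Satisfied.
  (c) The plaintiff resides in Kelholm, which is not Ashmont — that alternative is enough. Condition met.
  (d) The contract was executed in Ashmont. Met.
  (e) No party resides in Ashmont; the operative events occurred in Lorria, not Kelholm; the amount in controversy is USD 24,500, below the 26,000 dollars floor — every alternative fails. Fails.
  → Not every requirement is met — no jurisdiction.
The Kelmere District Court:
  (a) The claim is a contract claim, not an employment claim. Met.
  (b) The plaintiff resides in Kelholm, which is not Lorria, so this disjunct is met. Satisfied.
  (c) The amount in controversy is $24,500, which meets the USD 5,000 floor, so this disjunct is met. Met.
  (d) Rurik Sorensen resides in Kelmere. Satisfied.
  (e) Rurik Sorensen resides in Kelmere — that alternative is enough. Met.
  → The court has jurisdiction.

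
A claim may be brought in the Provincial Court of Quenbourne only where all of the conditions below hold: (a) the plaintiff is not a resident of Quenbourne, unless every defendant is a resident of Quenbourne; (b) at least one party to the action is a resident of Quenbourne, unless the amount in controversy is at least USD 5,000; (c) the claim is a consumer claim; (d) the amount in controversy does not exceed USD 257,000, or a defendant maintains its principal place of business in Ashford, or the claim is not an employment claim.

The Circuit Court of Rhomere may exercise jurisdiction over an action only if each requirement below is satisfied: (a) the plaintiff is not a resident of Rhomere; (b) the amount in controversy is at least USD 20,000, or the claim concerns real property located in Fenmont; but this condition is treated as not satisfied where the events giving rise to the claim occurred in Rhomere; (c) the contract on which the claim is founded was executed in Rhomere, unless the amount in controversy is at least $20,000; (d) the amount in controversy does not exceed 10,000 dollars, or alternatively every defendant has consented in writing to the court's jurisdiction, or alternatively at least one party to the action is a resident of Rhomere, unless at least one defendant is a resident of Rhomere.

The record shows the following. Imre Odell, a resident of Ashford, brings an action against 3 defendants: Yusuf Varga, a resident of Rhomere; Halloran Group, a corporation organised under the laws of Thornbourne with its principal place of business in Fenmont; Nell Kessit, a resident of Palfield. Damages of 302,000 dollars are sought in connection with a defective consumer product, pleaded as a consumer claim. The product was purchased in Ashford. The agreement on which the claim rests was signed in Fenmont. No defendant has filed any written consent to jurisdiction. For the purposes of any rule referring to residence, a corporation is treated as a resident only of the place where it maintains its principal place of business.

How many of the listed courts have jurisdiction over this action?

2

The Provincial Court of Quenbourne:
  (a) The plaintiff resides in Ashford, which is not Quenbourne. Satisfied.
  (b) No party resides in Quenbourne. But the amount in controversy is 302,000 dollars, which meets the $5,000 floor, and the 'unless' clause therefore excuses the requirement. Satisfied.
  (c) The claim is a consumer claim. Condition met.
  (d) The claim is a consumer claim, not an employment claim, so this disjunct is met. Satisfied.
  → Jurisdiction lies.
The Circuit Court of Rhomere:
  (a) The plaintiff resides in Ashford, which is not Rhomere. Satisfied.
  (b) The amount in controversy is USD 302,000, which meets the $20,000 floor, so this disjunct is met. The exception is not triggered, since the operative events occurred in Ashford, not Rhomere. Met.
  (c) The contract was executed in Fenmont, not Rhomere. But the amount in controversy is $302,000, which meets the $20,000 floor, and the 'unless' clause therefore excuses the requirement. Condition met.
  (d) Yusuf Varga resides in Rhomere, so one alternative holds. Satisfied.
  → The court has jurisdiction.
Courts with jurisdiction: the Provincial Court of Quenbourne, the Circuit Court of Rhomere — 2 in total.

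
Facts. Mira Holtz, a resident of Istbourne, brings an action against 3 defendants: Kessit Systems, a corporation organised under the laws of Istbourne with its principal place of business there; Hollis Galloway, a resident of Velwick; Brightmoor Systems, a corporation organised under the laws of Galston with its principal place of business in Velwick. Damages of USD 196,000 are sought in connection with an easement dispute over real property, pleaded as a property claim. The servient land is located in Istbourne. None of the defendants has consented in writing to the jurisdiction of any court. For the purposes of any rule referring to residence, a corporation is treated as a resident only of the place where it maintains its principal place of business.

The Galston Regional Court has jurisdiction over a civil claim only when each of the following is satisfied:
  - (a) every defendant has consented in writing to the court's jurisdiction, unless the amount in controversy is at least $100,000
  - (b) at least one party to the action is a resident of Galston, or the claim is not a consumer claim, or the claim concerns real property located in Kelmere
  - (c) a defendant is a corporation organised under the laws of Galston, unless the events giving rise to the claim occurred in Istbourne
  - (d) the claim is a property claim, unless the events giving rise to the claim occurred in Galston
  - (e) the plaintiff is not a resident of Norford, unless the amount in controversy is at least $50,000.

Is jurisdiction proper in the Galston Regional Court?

The Galston Regional Court:
  (a) No such written consent has been filed. The proviso rescues it, though: the amount in controversy is 196,000 dollars, which meets the $100,000 floor. Satisfied.
  (b) The claim is a property claim, not a consumer claim, which satisfies one of the alternatives. Satisfied.
  (c) Brightmoor Systems is organised under the laws of Galston. Condition met.
  (d) The claim is a property claim. Met.
  (e) The plaintiff resides in Istbourne, which is not Norford. Condition met.
  → Every requirement is satisfied — jurisdiction.

Yes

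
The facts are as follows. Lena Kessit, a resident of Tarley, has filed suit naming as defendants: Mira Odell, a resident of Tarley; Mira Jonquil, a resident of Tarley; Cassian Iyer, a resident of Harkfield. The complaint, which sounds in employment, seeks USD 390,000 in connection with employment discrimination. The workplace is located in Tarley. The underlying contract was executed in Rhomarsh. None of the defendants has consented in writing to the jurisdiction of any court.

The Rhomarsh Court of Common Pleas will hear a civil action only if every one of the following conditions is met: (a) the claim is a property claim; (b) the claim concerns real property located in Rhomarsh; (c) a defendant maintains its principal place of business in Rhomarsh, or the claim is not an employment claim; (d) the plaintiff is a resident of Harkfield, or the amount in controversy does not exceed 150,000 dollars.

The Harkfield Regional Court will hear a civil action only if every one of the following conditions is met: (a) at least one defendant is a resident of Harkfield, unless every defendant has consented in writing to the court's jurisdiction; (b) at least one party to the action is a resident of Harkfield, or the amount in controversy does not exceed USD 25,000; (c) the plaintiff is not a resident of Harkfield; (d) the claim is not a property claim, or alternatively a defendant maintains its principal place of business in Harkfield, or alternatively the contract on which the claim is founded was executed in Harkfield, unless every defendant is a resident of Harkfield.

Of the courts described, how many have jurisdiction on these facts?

The Rhomarsh Court of Common Pleas:
  (a) The claim is an employment claim, not a property claim. Condition not met.
  (b) The claim does not concern real property. Not met.
  (c) No defendant is a corporation; the claim is an employment claim — every alternative fails. Condition not met.
  (d) The plaintiff resides in Tarley, not Harkfield; the amount in controversy is 390,000 dollars, above the $150,000 ceiling — none of the alternatives is met. Fails.
  → At least one condition fails; no jurisdiction.
The Harkfield Regional Court:
  (a) Cassian Iyer resides in Harkfield. Met.
  (b) Cassian Iyer resides in Harkfield, which satisfies one of the alternatives. Satisfied.
  (c) The plaintiff resides in Tarley, which is not Harkfield. Condition met.
  (d) The claim is an employment claim, not a property claim, which satisfies one of the alternatives. Satisfied.
  → Every requirement is satisfied — jurisdiction.
Courts with jurisdiction: the Harkfield Regional Court — 1 in total.

1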